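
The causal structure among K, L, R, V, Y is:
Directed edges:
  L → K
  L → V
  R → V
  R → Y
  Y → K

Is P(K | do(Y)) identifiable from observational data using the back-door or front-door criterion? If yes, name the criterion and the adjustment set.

desc(Y)\{Y}={K}; candidates ⊆ {L,R,V}.
∅: Y⊥K given ∅ in G with Y→· removed — back-door holds.
P(K|do(Y)) = P(K|Y) — no adjustment needed.

P(K|do(Y)): backdoor, adjust for ∅.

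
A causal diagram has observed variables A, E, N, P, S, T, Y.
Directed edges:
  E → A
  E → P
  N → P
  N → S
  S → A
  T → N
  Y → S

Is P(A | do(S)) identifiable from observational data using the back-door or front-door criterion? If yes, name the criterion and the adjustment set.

P(A|do(S)): backdoor, adjust for ∅.

desc(S)\{S}={A}; candidates ⊆ {E,N,P,T,Y}.
∅: S⊥A given ∅ in G with S→· removed — back-door holds.
P(A|do(S)) = P(A|S) — no adjustment needed.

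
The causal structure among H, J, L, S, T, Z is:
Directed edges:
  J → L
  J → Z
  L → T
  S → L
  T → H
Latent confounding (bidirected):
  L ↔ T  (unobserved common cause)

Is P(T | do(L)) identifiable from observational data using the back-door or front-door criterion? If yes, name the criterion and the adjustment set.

P(T|do(L)): not identifiable (no BD/FD set).

desc(L)\{L}={H,T}; candidates ⊆ {J,S,Z}.
L↔T: latent back-door arc(s) into L.
size 0: {}; under {} L still reaches {H,J,S,T,Z} ∋ T.
size 1: {J}, {S}, {Z}; under {J} L still reaches {H,S,T} ∋ T.
size 2: {J,S}, {J,Z}, {S,Z}; under {J,S} L still reaches {H,T} ∋ T.
L↔T cannot be blocked by any observed set — no back-door set.
No mediator lies on a directed L→…→T path.
Neither criterion identifies P(T|do(L)) in this graph.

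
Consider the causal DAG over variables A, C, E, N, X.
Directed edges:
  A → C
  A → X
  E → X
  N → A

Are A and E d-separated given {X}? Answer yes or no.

No — A and E are d-connected given {X}.

Bayes-Ball from A | {X} reaches {C,E,N}.
E ∈ reach(A|{X}) ⇒ A ⊥̸ E | {X}.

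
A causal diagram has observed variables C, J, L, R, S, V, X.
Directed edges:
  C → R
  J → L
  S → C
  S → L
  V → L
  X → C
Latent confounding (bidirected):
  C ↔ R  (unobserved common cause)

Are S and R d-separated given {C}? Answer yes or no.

Bayes-Ball from S | {C} reaches {L,R,X}.
R ∈ reach(S|{C}) ⇒ S ⊥̸ R | {C}.

No — S and R are d-connected given {C}.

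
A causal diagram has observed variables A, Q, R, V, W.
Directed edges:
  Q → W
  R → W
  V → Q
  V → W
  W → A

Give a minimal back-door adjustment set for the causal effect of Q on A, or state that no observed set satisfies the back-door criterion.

Q→A: minimal back-door set {V}.

desc(Q)\{Q}={A,W}; candidates ⊆ {R,V}.
size 0: {}; under {} Q still reaches {A,V,W} ∋ A.
{V}: Q⊥A given {V} in G with Q→· removed — back-door holds.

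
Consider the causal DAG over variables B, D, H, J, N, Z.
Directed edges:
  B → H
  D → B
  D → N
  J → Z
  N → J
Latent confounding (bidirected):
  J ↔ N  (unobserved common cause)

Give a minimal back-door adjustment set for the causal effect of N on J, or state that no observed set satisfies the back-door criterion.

N→J: no observed back-door set.

desc(N)\{N}={J,Z}; candidates ⊆ {B,D,H}.
N↔J: latent back-door arc(s) into N.
size 0: {}; under {} N still reaches {B,D,H,J,Z} ∋ J.
size 1: {B}, {D}, {H}; under {B} N still reaches {D,J,Z} ∋ J.
size 2: {B,D}, {B,H}, {D,H}; under {B,D} N still reaches {J,Z} ∋ J.
N↔J cannot be blocked by any observed set — no back-door set.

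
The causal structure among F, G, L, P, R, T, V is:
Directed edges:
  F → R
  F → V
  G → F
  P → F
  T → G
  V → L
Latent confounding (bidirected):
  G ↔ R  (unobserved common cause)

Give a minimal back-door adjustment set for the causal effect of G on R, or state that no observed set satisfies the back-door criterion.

G→R: no observed back-door set.

desc(G)\{G}={F,L,R,V}; candidates ⊆ {P,T}.
G↔R: latent back-door arc(s) into G.
size 0: {}; under {} G still reaches {R,T} ∋ R.
size 1: {P}, {T}; under {P} G still reaches {R,T} ∋ R.
size 2: {P,T}; under {P,T} G still reaches {R} ∋ R.
G↔R cannot be blocked by any observed set — no back-door set.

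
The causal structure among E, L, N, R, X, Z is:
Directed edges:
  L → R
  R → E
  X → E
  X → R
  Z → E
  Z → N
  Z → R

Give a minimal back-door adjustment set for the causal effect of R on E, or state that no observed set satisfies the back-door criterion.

desc(R)\{R}={E}; candidates ⊆ {L,N,X,Z}.
size 0: {}; under {} R still reaches {E,L,N,X,Z} ∋ E.
size 1: {L}, {N}, {X} …(+1); under {L} R still reaches {E,N,X,Z} ∋ E.
{X,Z}: R⊥E given {X,Z} in G with R→· removed — back-door holds.

R→E: minimal back-door set {X, Z}.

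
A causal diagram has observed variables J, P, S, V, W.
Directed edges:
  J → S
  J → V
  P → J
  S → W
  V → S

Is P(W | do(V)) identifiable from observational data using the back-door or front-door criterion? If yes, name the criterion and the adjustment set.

desc(V)\{V}={S,W}; candidates ⊆ {J,P}.
size 0: {}; under {} V still reaches {J,P,S,W} ∋ W.
{J}: V⊥W given {J} in G with V→· removed — back-door holds.
P(W|do(V)) = Σ_{J} P(W|V,J)·P(J).

P(W|do(V)): backdoor, adjust for {J}.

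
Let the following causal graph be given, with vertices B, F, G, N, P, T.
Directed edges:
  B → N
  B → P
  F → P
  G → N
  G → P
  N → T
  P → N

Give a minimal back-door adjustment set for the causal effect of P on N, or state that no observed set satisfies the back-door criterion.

P→N: minimal back-door set {B, G}.

desc(P)\{P}={N,T}; candidates ⊆ {B,F,G}.
size 0: {}; under {} P still reaches {B,F,G,N,T} ∋ N.
size 1: {B}, {F}, {G}; under {B} P still reaches {F,G,N,T} ∋ N.
{B,G}: P⊥N given {B,G} in G with P→· removed — back-door holds.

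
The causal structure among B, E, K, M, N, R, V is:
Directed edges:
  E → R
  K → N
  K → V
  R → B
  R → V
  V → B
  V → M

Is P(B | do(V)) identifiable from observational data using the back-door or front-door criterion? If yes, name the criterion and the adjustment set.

P(B|do(V)): backdoor, adjust for {R}.

desc(V)\{V}={B,M}; candidates ⊆ {E,K,N,R}.
size 0: {}; under {} V still reaches {B,E,K,N,R} ∋ B.
{R}: V⊥B given {R} in G with V→· removed — back-door holds.
P(B|do(V)) = Σ_{R} P(B|V,R)·P(R).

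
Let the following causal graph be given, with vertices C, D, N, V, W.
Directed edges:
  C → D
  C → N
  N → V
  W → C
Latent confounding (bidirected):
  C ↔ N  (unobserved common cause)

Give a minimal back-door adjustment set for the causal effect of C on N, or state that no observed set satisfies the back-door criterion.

desc(C)\{C}={D,N,V}; candidates ⊆ {W}.
C↔N: latent back-door arc(s) into C.
size 0: {}; under {} C still reaches {N,V,W} ∋ N.
size 1: {W}; under {W} C still reaches {N,V} ∋ N.
C↔N cannot be blocked by any observed set — no back-door set.

C→N: no observed back-door set.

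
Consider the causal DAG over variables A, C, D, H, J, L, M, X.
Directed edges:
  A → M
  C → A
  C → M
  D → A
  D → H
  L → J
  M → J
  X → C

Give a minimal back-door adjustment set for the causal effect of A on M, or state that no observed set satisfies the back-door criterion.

desc(A)\{A}={J,M}; candidates ⊆ {C,D,H,L,X}.
size 0: {}; under {} A still reaches {C,D,H,J,M,X} ∋ M.
{C}: A⊥M given {C} in G with A→· removed — back-door holds.

A→M: minimal back-door set {C}.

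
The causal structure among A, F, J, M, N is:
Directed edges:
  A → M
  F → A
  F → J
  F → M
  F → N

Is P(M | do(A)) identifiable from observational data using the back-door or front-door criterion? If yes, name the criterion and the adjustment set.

desc(A)\{A}={M}; candidates ⊆ {F,J,N}.
size 0: {}; under {} A still reaches {F,J,M,N} ∋ M.
{F}: A⊥M given {F} in G with A→· removed — back-door holds.
P(M|do(A)) = Σ_{F} P(M|A,F)·P(F).

P(M|do(A)): backdoor, adjust for {F}.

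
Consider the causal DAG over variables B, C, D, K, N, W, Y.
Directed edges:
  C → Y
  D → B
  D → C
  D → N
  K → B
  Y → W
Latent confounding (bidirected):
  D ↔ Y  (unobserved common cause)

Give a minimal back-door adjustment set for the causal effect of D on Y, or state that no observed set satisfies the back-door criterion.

desc(D)\{D}={B,C,N,W,Y}; candidates ⊆ {K}.
D↔Y: latent back-door arc(s) into D.
size 0: {}; under {} D still reaches {W,Y} ∋ Y.
size 1: {K}; under {K} D still reaches {W,Y} ∋ Y.
D↔Y cannot be blocked by any observed set — no back-door set.

D→Y: no observed back-door set.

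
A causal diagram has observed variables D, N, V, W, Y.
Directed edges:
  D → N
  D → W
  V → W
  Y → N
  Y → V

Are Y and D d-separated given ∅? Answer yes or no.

Bayes-Ball from Y | ∅ reaches {N,V,W}.
D ∉ reach(Y|∅) ⇒ Y ⊥ D | ∅.

Yes — Y ⊥ D | ∅.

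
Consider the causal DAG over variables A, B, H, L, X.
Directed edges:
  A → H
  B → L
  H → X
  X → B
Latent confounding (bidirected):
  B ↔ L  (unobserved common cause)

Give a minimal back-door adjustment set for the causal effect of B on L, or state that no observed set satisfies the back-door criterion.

B→L: no observed back-door set.

desc(B)\{B}={L}; candidates ⊆ {A,H,X}.
B↔L: latent back-door arc(s) into B.
size 0: {}; under {} B still reaches {A,H,L,X} ∋ L.
size 1: {A}, {H}, {X}; under {A} B still reaches {H,L,X} ∋ L.
size 2: {A,H}, {A,X}, {H,X}; under {A,H} B still reaches {L,X} ∋ L.
B↔L cannot be blocked by any observed set — no back-door set.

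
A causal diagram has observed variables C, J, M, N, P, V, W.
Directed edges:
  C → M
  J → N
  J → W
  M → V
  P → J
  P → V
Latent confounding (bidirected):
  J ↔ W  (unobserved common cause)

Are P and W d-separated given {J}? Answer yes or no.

Bayes-Ball from P | {J} reaches {V,W}.
W ∈ reach(P|{J}) ⇒ P ⊥̸ W | {J}.

No — P and W are d-connected given {J}.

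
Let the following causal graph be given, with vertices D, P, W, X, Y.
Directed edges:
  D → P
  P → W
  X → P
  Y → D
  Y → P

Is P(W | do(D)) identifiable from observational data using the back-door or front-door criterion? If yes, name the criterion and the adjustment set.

desc(D)\{D}={P,W}; candidates ⊆ {X,Y}.
size 0: {}; under {} D still reaches {P,W,Y} ∋ W.
{Y}: D⊥W given {Y} in G with D→· removed — back-door holds.
P(W|do(D)) = Σ_{Y} P(W|D,Y)·P(Y).

P(W|do(D)): backdoor, adjust for {Y}.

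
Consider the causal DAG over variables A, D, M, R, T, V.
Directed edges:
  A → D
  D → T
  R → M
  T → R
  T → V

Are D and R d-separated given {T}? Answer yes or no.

Bayes-Ball from D | {T} reaches {A}.
R ∉ reach(D|{T}) ⇒ D ⊥ R | {T}.

Yes — D ⊥ R | {T}.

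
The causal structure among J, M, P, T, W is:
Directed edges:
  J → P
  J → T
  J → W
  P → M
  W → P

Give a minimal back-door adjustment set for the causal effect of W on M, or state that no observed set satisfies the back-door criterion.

W→M: minimal back-door set {J}.

desc(W)\{W}={M,P}; candidates ⊆ {J,T}.
size 0: {}; under {} W still reaches {J,M,P,T} ∋ M.
{J}: W⊥M given {J} in G with W→· removed — back-door holds.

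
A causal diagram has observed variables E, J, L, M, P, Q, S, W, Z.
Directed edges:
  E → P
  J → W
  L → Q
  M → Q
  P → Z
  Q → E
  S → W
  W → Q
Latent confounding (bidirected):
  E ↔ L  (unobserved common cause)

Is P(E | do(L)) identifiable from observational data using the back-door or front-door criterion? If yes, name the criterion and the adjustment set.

P(E|do(L)): frontdoor, adjust for {Q}.

desc(L)\{L}={E,P,Q,Z}; candidates ⊆ {J,M,S,W}.
L↔E: latent back-door arc(s) into L.
size 0: {}; under {} L still reaches {E,P,Z} ∋ E.
size 1: {J}, {M}, {S} …(+1); under {J} L still reaches {E,P,Z} ∋ E.
size 2: {J,M}, {J,S}, {J,W} …(+3); under {J,M} L still reaches {E,P,Z} ∋ E.
L↔E cannot be blocked by any observed set — no back-door set.
{Q}: (i) intercepts every directed L→E path; (ii) no back-door L→{Q}; (iii) {L} blocks every back-door {Q}→E. Front-door holds.
P(E|do(L)) = Σ_{Q} P(Q|L) Σ_{L'} P(E|Q,L')P(L').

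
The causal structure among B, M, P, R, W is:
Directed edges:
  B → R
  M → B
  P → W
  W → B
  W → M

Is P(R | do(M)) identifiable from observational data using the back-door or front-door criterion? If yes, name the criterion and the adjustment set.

desc(M)\{M}={B,R}; candidates ⊆ {P,W}.
size 0: {}; under {} M still reaches {B,P,R,W} ∋ R.
{W}: M⊥R given {W} in G with M→· removed — back-door holds.
P(R|do(M)) = Σ_{W} P(R|M,W)·P(W).

P(R|do(M)): backdoor, adjust for {W}.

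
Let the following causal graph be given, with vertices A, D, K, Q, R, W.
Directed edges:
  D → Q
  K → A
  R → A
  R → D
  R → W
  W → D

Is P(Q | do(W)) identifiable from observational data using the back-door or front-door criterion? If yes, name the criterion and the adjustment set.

P(Q|do(W)): backdoor, adjust for {R}.

desc(W)\{W}={D,Q}; candidates ⊆ {A,K,R}.
size 0: {}; under {} W still reaches {A,D,Q,R} ∋ Q.
{R}: W⊥Q given {R} in G with W→· removed — back-door holds.
P(Q|do(W)) = Σ_{R} P(Q|W,R)·P(R).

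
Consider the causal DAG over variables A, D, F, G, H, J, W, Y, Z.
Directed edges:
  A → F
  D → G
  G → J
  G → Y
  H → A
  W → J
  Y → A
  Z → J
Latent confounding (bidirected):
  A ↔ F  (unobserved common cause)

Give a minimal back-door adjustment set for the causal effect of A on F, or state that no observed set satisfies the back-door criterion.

desc(A)\{A}={F}; candidates ⊆ {D,G,H,J,W,Y,Z}.
A↔F: latent back-door arc(s) into A.
size 0: {}; under {} A still reaches {D,F,G,H,J,Y} ∋ F.
size 1: {D}, {G}, {H} …(+4); under {D} A still reaches {F,G,H,J,Y} ∋ F.
size 2: {D,G}, {D,H}, {D,J} …(+18); under {D,G} A still reaches {F,H,Y} ∋ F.
A↔F cannot be blocked by any observed set — no back-door set.

A→F: no observed back-door set.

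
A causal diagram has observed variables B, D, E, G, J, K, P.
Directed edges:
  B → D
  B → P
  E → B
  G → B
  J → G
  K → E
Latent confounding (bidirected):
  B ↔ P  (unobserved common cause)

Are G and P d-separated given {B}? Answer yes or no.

Bayes-Ball from G | {B} reaches {E,J,K,P}.
P ∈ reach(G|{B}) ⇒ G ⊥̸ P | {B}.

No — G and P are d-connected given {B}.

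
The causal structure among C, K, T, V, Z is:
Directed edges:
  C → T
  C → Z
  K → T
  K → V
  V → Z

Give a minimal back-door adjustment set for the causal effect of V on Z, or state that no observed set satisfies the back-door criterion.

V→Z: minimal back-door set ∅.

desc(V)\{V}={Z}; candidates ⊆ {C,K,T}.
∅: V⊥Z given ∅ in G with V→· removed — back-door holds.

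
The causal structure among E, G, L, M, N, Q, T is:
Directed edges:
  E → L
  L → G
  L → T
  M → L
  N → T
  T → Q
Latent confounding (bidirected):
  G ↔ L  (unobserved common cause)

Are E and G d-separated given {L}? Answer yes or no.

Bayes-Ball from E | {L} reaches {G,M}.
G ∈ reach(E|{L}) ⇒ E ⊥̸ G | {L}.

No — E and G are d-connected given {L}.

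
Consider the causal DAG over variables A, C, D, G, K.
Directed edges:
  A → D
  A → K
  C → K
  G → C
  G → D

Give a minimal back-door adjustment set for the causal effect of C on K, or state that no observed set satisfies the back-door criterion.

C→K: minimal back-door set ∅.

desc(C)\{C}={K}; candidates ⊆ {A,D,G}.
∅: C⊥K given ∅ in G with C→· removed — back-door holds.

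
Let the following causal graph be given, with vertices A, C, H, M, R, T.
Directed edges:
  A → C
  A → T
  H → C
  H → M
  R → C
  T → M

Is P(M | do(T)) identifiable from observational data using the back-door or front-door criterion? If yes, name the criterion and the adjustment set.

desc(T)\{T}={M}; candidates ⊆ {A,C,H,R}.
∅: T⊥M given ∅ in G with T→· removed — back-door holds.
P(M|do(T)) = P(M|T) — no adjustment needed.

P(M|do(T)): backdoor, adjust for ∅.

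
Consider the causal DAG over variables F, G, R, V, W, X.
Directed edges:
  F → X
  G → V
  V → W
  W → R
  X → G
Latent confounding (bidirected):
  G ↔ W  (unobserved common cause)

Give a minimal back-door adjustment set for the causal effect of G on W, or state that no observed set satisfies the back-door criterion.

G→W: no observed back-door set.

desc(G)\{G}={R,V,W}; candidates ⊆ {F,X}.
G↔W: latent back-door arc(s) into G.
size 0: {}; under {} G still reaches {F,R,W,X} ∋ W.
size 1: {F}, {X}; under {F} G still reaches {R,W,X} ∋ W.
size 2: {F,X}; under {F,X} G still reaches {R,W} ∋ W.
G↔W cannot be blocked by any observed set — no back-door set.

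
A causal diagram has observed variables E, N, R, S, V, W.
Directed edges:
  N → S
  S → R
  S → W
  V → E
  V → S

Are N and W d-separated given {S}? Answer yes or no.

Yes — N ⊥ W | {S}.

Bayes-Ball from N | {S} reaches {E,V}.
W ∉ reach(N|{S}) ⇒ N ⊥ W | {S}.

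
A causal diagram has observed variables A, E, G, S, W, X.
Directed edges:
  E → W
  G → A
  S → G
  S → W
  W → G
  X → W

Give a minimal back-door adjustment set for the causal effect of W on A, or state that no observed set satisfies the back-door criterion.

desc(W)\{W}={A,G}; candidates ⊆ {E,S,X}.
size 0: {}; under {} W still reaches {A,E,G,S,X} ∋ A.
{S}: W⊥A given {S} in G with W→· removed — back-door holds.

W→A: minimal back-door set {S}.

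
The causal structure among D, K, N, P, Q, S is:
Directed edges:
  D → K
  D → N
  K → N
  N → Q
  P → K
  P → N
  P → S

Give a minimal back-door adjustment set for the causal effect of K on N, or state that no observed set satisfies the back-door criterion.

desc(K)\{K}={N,Q}; candidates ⊆ {D,P,S}.
size 0: {}; under {} K still reaches {D,N,P,Q,S} ∋ N.
size 1: {D}, {P}, {S}; under {D} K still reaches {N,P,Q,S} ∋ N.
{D,P}: K⊥N given {D,P} in G with K→· removed — back-door holds.

K→N: minimal back-door set {D, P}.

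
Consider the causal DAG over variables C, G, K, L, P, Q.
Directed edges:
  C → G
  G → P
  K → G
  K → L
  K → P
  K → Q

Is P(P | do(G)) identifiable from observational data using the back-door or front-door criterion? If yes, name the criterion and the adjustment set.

P(P|do(G)): backdoor, adjust for {K}.

desc(G)\{G}={P}; candidates ⊆ {C,K,L,Q}.
size 0: {}; under {} G still reaches {C,K,L,P,Q} ∋ P.
{K}: G⊥P given {K} in G with G→· removed — back-door holds.
P(P|do(G)) = Σ_{K} P(P|G,K)·P(K).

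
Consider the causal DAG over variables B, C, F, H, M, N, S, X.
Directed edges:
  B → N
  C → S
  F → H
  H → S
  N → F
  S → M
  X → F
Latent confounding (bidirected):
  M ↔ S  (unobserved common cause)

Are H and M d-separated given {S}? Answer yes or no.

Bayes-Ball from H | {S} reaches {B,C,F,M,N,X}.
M ∈ reach(H|{S}) ⇒ H ⊥̸ M | {S}.

No — H and M are d-connected given {S}.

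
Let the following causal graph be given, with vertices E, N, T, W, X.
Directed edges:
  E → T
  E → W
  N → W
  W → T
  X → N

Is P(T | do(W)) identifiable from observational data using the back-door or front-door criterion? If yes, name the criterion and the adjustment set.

desc(W)\{W}={T}; candidates ⊆ {E,N,X}.
size 0: {}; under {} W still reaches {E,N,T,X} ∋ T.
{E}: W⊥T given {E} in G with W→· removed — back-door holds.
P(T|do(W)) = Σ_{E} P(T|W,E)·P(E).

P(T|do(W)): backdoor, adjust for {E}.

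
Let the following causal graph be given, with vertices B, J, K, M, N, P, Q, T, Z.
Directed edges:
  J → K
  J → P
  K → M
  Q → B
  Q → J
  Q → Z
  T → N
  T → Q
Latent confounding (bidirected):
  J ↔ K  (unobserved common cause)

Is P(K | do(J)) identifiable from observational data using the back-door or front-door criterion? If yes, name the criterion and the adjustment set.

desc(J)\{J}={K,M,P}; candidates ⊆ {B,N,Q,T,Z}.
J↔K: latent back-door arc(s) into J.
size 0: {}; under {} J still reaches {B,K,M,N,Q,T,Z} ∋ K.
size 1: {B}, {N}, {Q} …(+2); under {B} J still reaches {K,M,N,Q,T,Z} ∋ K.
size 2: {B,N}, {B,Q}, {B,T} …(+7); under {B,N} J still reaches {K,M,Q,T,Z} ∋ K.
J↔K cannot be blocked by any observed set — no back-door set.
No mediator lies on a directed J→…→K path.
Neither criterion identifies P(K|do(J)) in this graph.

P(K|do(J)): not identifiable (no BD/FD set).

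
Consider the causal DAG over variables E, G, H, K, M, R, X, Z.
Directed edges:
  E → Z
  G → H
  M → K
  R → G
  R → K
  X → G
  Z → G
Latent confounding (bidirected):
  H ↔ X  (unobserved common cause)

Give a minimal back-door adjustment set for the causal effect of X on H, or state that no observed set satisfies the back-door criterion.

desc(X)\{X}={G,H}; candidates ⊆ {E,K,M,R,Z}.
X↔H: latent back-door arc(s) into X.
size 0: {}; under {} X still reaches {H} ∋ H.
size 1: {E}, {K}, {M} …(+2); under {E} X still reaches {H} ∋ H.
size 2: {E,K}, {E,M}, {E,R} …(+7); under {E,K} X still reaches {H} ∋ H.
X↔H cannot be blocked by any observed set — no back-door set.

X→H: no observed back-door set.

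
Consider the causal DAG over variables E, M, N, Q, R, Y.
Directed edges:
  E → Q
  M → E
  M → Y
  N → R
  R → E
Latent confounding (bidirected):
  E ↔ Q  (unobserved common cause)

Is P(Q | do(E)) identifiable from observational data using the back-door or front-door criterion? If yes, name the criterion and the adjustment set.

P(Q|do(E)): not identifiable (no BD/FD set).

desc(E)\{E}={Q}; candidates ⊆ {M,N,R,Y}.
E↔Q: latent back-door arc(s) into E.
size 0: {}; under {} E still reaches {M,N,Q,R,Y} ∋ Q.
size 1: {M}, {N}, {R} …(+1); under {M} E still reaches {N,Q,R} ∋ Q.
size 2: {M,N}, {M,R}, {M,Y} …(+3); under {M,N} E still reaches {Q,R} ∋ Q.
E↔Q cannot be blocked by any observed set — no back-door set.
No mediator lies on a directed E→…→Q path.
Neither criterion identifies P(Q|do(E)) in this graph.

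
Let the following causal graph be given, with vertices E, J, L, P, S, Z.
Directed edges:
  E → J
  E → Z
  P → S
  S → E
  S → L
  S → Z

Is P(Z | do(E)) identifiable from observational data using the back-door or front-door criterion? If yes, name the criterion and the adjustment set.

desc(E)\{E}={J,Z}; candidates ⊆ {L,P,S}.
size 0: {}; under {} E still reaches {L,P,S,Z} ∋ Z.
{S}: E⊥Z given {S} in G with E→· removed — back-door holds.
P(Z|do(E)) = Σ_{S} P(Z|E,S)·P(S).

P(Z|do(E)): backdoor, adjust for {S}.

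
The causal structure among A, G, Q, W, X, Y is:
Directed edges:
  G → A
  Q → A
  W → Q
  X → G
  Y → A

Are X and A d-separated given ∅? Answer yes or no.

No — X and A are d-connected given ∅.

Bayes-Ball from X | ∅ reaches {A,G}.
A ∈ reach(X|∅) ⇒ X ⊥̸ A | ∅.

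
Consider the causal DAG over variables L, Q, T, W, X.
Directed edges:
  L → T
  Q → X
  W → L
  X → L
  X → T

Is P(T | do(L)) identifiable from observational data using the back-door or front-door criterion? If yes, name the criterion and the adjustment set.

P(T|do(L)): backdoor, adjust for {X}.

desc(L)\{L}={T}; candidates ⊆ {Q,W,X}.
size 0: {}; under {} L still reaches {Q,T,W,X} ∋ T.
{X}: L⊥T given {X} in G with L→· removed — back-door holds.
P(T|do(L)) = Σ_{X} P(T|L,X)·P(X).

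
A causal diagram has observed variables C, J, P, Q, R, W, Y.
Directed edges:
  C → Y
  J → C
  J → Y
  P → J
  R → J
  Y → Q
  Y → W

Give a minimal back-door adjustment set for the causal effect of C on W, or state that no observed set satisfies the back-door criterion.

C→W: minimal back-door set {J}.

desc(C)\{C}={Q,W,Y}; candidates ⊆ {J,P,R}.
size 0: {}; under {} C still reaches {J,P,Q,R,W,Y} ∋ W.
{J}: C⊥W given {J} in G with C→· removed — back-door holds.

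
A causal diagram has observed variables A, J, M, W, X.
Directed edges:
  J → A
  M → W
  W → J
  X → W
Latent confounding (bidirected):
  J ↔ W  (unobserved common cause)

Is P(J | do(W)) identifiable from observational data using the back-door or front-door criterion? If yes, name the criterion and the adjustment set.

P(J|do(W)): not identifiable (no BD/FD set).

desc(W)\{W}={A,J}; candidates ⊆ {M,X}.
W↔J: latent back-door arc(s) into W.
size 0: {}; under {} W still reaches {A,J,M,X} ∋ J.
size 1: {M}, {X}; under {M} W still reaches {A,J,X} ∋ J.
size 2: {M,X}; under {M,X} W still reaches {A,J} ∋ J.
W↔J cannot be blocked by any observed set — no back-door set.
No mediator lies on a directed W→…→J path.
Neither criterion identifies P(J|do(W)) in this graph.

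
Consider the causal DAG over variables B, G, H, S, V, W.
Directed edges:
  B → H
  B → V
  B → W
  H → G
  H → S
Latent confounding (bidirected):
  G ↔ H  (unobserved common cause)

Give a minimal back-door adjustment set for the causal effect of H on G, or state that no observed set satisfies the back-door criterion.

H→G: no observed back-door set.

desc(H)\{H}={G,S}; candidates ⊆ {B,V,W}.
H↔G: latent back-door arc(s) into H.
size 0: {}; under {} H still reaches {B,G,V,W} ∋ G.
size 1: {B}, {V}, {W}; under {B} H still reaches {G} ∋ G.
size 2: {B,V}, {B,W}, {V,W}; under {B,V} H still reaches {G} ∋ G.
H↔G cannot be blocked by any observed set — no back-door set.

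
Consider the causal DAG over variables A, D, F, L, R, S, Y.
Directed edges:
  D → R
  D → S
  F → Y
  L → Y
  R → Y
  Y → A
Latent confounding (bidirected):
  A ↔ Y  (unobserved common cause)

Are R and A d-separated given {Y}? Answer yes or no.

No — R and A are d-connected given {Y}.

Bayes-Ball from R | {Y} reaches {A,D,F,L,S}.
A ∈ reach(R|{Y}) ⇒ R ⊥̸ A | {Y}.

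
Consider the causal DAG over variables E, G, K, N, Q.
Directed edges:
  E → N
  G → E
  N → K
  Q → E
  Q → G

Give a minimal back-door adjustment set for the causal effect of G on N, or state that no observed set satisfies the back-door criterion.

G→N: minimal back-door set {Q}.

desc(G)\{G}={E,K,N}; candidates ⊆ {Q}.
size 0: {}; under {} G still reaches {E,K,N,Q} ∋ N.
{Q}: G⊥N given {Q} in G with G→· removed — back-door holds.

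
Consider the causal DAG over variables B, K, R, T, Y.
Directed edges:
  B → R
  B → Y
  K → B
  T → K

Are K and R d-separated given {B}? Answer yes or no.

Yes — K ⊥ R | {B}.

Bayes-Ball from K | {B} reaches {T}.
R ∉ reach(K|{B}) ⇒ K ⊥ R | {B}.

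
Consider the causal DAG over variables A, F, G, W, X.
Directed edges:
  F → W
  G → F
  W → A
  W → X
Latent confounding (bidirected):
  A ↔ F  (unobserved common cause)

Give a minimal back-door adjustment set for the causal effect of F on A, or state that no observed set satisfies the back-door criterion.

desc(F)\{F}={A,W,X}; candidates ⊆ {G}.
F↔A: latent back-door arc(s) into F.
size 0: {}; under {} F still reaches {A,G} ∋ A.
size 1: {G}; under {G} F still reaches {A} ∋ A.
F↔A cannot be blocked by any observed set — no back-door set.

F→A: no observed back-door set.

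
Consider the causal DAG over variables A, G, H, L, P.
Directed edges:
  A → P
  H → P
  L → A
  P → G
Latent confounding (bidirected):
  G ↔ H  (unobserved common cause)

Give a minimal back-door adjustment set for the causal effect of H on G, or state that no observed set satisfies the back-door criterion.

desc(H)\{H}={G,P}; candidates ⊆ {A,L}.
H↔G: latent back-door arc(s) into H.
size 0: {}; under {} H still reaches {G} ∋ G.
size 1: {A}, {L}; under {A} H still reaches {G} ∋ G.
size 2: {A,L}; under {A,L} H still reaches {G} ∋ G.
H↔G cannot be blocked by any observed set — no back-door set.

H→G: no observed back-door set.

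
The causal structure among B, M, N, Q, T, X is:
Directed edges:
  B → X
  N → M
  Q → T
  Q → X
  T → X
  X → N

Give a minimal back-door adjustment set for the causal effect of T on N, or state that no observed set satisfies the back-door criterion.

T→N: minimal back-door set {Q}.

desc(T)\{T}={M,N,X}; candidates ⊆ {B,Q}.
size 0: {}; under {} T still reaches {M,N,Q,X} ∋ N.
{Q}: T⊥N given {Q} in G with T→· removed — back-door holds.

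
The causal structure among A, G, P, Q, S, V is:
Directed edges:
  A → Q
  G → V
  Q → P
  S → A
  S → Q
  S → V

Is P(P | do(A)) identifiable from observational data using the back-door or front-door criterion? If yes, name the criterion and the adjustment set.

P(P|do(A)): backdoor, adjust for {S}.

desc(A)\{A}={P,Q}; candidates ⊆ {G,S,V}.
size 0: {}; under {} A still reaches {P,Q,S,V} ∋ P.
{S}: A⊥P given {S} in G with A→· removed — back-door holds.
P(P|do(A)) = Σ_{S} P(P|A,S)·P(S).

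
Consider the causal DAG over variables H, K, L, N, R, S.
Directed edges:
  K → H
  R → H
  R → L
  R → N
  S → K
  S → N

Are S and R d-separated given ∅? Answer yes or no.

Bayes-Ball from S | ∅ reaches {H,K,N}.
R ∉ reach(S|∅) ⇒ S ⊥ R | ∅.

Yes — S ⊥ R | ∅.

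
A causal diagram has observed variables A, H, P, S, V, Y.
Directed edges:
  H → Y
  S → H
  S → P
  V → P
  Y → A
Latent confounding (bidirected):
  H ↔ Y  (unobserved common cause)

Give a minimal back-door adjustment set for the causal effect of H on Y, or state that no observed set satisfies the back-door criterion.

desc(H)\{H}={A,Y}; candidates ⊆ {P,S,V}.
H↔Y: latent back-door arc(s) into H.
size 0: {}; under {} H still reaches {A,P,S,Y} ∋ Y.
size 1: {P}, {S}, {V}; under {P} H still reaches {A,S,V,Y} ∋ Y.
size 2: {P,S}, {P,V}, {S,V}; under {P,S} H still reaches {A,Y} ∋ Y.
H↔Y cannot be blocked by any observed set — no back-door set.

H→Y: no observed back-door set.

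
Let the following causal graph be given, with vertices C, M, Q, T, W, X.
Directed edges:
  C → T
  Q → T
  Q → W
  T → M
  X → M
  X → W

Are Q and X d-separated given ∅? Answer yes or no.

Yes — Q ⊥ X | ∅.

Bayes-Ball from Q | ∅ reaches {M,T,W}.
X ∉ reach(Q|∅) ⇒ Q ⊥ X | ∅.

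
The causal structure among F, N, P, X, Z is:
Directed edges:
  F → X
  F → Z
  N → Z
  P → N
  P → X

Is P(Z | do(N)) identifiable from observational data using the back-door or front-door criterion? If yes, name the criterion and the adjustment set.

P(Z|do(N)): backdoor, adjust for ∅.

desc(N)\{N}={Z}; candidates ⊆ {F,P,X}.
∅: N⊥Z given ∅ in G with N→· removed — back-door holds.
P(Z|do(N)) = P(Z|N) — no adjustment needed.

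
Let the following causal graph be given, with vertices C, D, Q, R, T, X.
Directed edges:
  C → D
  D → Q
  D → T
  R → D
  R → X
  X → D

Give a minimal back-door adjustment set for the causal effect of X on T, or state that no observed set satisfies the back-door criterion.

X→T: minimal back-door set {R}.

desc(X)\{X}={D,Q,T}; candidates ⊆ {C,R}.
size 0: {}; under {} X still reaches {D,Q,R,T} ∋ T.
{R}: X⊥T given {R} in G with X→· removed — back-door holds.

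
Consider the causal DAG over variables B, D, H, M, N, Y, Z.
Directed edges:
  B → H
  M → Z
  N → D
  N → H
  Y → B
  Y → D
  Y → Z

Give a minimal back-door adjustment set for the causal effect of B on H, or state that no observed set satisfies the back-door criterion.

desc(B)\{B}={H}; candidates ⊆ {D,M,N,Y,Z}.
∅: B⊥H given ∅ in G with B→· removed — back-door holds.

B→H: minimal back-door set ∅.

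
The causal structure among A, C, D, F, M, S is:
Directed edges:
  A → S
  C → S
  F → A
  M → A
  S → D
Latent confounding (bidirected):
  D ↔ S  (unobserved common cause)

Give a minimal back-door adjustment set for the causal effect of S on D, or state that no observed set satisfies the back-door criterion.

desc(S)\{S}={D}; candidates ⊆ {A,C,F,M}.
S↔D: latent back-door arc(s) into S.
size 0: {}; under {} S still reaches {A,C,D,F,M} ∋ D.
size 1: {A}, {C}, {F} …(+1); under {A} S still reaches {C,D} ∋ D.
size 2: {A,C}, {A,F}, {A,M} …(+3); under {A,C} S still reaches {D} ∋ D.
S↔D cannot be blocked by any observed set — no back-door set.

S→D: no observed back-door set.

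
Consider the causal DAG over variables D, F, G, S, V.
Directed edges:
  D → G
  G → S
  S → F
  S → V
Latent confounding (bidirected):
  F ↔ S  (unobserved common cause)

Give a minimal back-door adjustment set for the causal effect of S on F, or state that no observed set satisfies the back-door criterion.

desc(S)\{S}={F,V}; candidates ⊆ {D,G}.
S↔F: latent back-door arc(s) into S.
size 0: {}; under {} S still reaches {D,F,G} ∋ F.
size 1: {D}, {G}; under {D} S still reaches {F,G} ∋ F.
size 2: {D,G}; under {D,G} S still reaches {F} ∋ F.
S↔F cannot be blocked by any observed set — no back-door set.

S→F: no observed back-door set.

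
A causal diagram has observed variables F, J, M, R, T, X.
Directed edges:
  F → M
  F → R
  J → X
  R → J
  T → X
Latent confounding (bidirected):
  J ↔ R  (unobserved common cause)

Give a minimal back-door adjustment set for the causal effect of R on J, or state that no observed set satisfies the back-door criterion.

desc(R)\{R}={J,X}; candidates ⊆ {F,M,T}.
R↔J: latent back-door arc(s) into R.
size 0: {}; under {} R still reaches {F,J,M,X} ∋ J.
size 1: {F}, {M}, {T}; under {F} R still reaches {J,X} ∋ J.
size 2: {F,M}, {F,T}, {M,T}; under {F,M} R still reaches {J,X} ∋ J.
R↔J cannot be blocked by any observed set — no back-door set.

R→J: no observed back-door set.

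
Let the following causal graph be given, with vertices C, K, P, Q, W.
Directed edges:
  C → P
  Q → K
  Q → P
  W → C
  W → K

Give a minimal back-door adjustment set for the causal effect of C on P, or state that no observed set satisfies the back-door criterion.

C→P: minimal back-door set ∅.

desc(C)\{C}={P}; candidates ⊆ {K,Q,W}.
∅: C⊥P given ∅ in G with C→· removed — back-door holds.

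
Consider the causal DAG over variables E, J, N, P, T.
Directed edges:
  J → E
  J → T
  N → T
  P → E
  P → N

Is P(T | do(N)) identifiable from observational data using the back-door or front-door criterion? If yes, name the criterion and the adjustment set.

desc(N)\{N}={T}; candidates ⊆ {E,J,P}.
∅: N⊥T given ∅ in G with N→· removed — back-door holds.
P(T|do(N)) = P(T|N) — no adjustment needed.

P(T|do(N)): backdoor, adjust for ∅.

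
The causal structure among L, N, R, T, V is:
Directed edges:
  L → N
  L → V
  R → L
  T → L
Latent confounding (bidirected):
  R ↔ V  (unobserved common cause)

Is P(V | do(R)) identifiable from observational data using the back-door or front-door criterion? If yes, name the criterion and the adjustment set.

desc(R)\{R}={L,N,V}; candidates ⊆ {T}.
R↔V: latent back-door arc(s) into R.
size 0: {}; under {} R still reaches {V} ∋ V.
size 1: {T}; under {T} R still reaches {V} ∋ V.
R↔V cannot be blocked by any observed set — no back-door set.
{L}: (i) intercepts every directed R→V path; (ii) no back-door R→{L}; (iii) {R} blocks every back-door {L}→V. Front-door holds.
P(V|do(R)) = Σ_{L} P(L|R) Σ_{R'} P(V|L,R')P(R').

P(V|do(R)): frontdoor, adjust for {L}.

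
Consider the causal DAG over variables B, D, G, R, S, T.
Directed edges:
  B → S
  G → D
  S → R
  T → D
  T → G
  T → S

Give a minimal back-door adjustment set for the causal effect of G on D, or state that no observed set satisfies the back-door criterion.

desc(G)\{G}={D}; candidates ⊆ {B,R,S,T}.
size 0: {}; under {} G still reaches {D,R,S,T} ∋ D.
{T}: G⊥D given {T} in G with G→· removed — back-door holds.

G→D: minimal back-door set {T}.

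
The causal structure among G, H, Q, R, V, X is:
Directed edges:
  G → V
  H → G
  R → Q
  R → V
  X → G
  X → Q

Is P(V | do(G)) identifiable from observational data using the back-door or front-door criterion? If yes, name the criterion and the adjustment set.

P(V|do(G)): backdoor, adjust for ∅.

desc(G)\{G}={V}; candidates ⊆ {H,Q,R,X}.
∅: G⊥V given ∅ in G with G→· removed — back-door holds.
P(V|do(G)) = P(V|G) — no adjustment needed.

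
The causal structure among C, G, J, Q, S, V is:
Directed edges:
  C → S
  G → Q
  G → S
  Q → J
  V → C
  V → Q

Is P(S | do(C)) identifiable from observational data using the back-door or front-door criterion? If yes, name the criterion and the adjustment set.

desc(C)\{C}={S}; candidates ⊆ {G,J,Q,V}.
∅: C⊥S given ∅ in G with C→· removed — back-door holds.
P(S|do(C)) = P(S|C) — no adjustment needed.

P(S|do(C)): backdoor, adjust for ∅.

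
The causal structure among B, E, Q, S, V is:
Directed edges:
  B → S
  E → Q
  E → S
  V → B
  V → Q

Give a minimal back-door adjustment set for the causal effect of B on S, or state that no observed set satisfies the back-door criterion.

desc(B)\{B}={S}; candidates ⊆ {E,Q,V}.
∅: B⊥S given ∅ in G with B→· removed — back-door holds.

B→S: minimal back-door set ∅.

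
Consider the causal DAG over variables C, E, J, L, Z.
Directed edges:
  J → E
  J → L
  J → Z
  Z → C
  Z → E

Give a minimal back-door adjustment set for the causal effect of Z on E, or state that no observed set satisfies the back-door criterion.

Z→E: minimal back-door set {J}.

desc(Z)\{Z}={C,E}; candidates ⊆ {J,L}.
size 0: {}; under {} Z still reaches {E,J,L} ∋ E.
{J}: Z⊥E given {J} in G with Z→· removed — back-door holds.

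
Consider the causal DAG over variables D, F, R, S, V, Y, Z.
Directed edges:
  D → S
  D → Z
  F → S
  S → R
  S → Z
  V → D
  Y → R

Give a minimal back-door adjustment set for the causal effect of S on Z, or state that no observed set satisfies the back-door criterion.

desc(S)\{S}={R,Z}; candidates ⊆ {D,F,V,Y}.
size 0: {}; under {} S still reaches {D,F,V,Z} ∋ Z.
{D}: S⊥Z given {D} in G with S→· removed — back-door holds.

S→Z: minimal back-door set {D}.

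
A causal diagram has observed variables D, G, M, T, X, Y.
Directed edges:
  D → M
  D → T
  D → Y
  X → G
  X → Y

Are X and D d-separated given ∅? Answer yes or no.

Bayes-Ball from X | ∅ reaches {G,Y}.
D ∉ reach(X|∅) ⇒ X ⊥ D | ∅.

Yes — X ⊥ D | ∅.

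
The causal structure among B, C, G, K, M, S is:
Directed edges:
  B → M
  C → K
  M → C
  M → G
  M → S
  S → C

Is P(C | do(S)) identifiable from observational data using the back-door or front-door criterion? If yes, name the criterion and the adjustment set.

P(C|do(S)): backdoor, adjust for {M}.

desc(S)\{S}={C,K}; candidates ⊆ {B,G,M}.
size 0: {}; under {} S still reaches {B,C,G,K,M} ∋ C.
{M}: S⊥C given {M} in G with S→· removed — back-door holds.
P(C|do(S)) = Σ_{M} P(C|S,M)·P(M).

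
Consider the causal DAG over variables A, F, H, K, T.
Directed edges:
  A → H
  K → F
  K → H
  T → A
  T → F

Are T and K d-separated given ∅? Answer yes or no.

Yes — T ⊥ K | ∅.

Bayes-Ball from T | ∅ reaches {A,F,H}.
K ∉ reach(T|∅) ⇒ T ⊥ K | ∅.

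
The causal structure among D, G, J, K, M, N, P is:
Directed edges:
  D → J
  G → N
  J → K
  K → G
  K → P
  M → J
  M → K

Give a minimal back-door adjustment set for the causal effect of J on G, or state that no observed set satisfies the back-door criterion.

J→G: minimal back-door set {M}.

desc(J)\{J}={G,K,N,P}; candidates ⊆ {D,M}.
size 0: {}; under {} J still reaches {D,G,K,M,N,P} ∋ G.
{M}: J⊥G given {M} in G with J→· removed — back-door holds.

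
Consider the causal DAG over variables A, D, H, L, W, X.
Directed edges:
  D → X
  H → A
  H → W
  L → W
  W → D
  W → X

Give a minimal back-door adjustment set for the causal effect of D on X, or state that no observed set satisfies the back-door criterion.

D→X: minimal back-door set {W}.

desc(D)\{D}={X}; candidates ⊆ {A,H,L,W}.
size 0: {}; under {} D still reaches {A,H,L,W,X} ∋ X.
{W}: D⊥X given {W} in G with D→· removed — back-door holds.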